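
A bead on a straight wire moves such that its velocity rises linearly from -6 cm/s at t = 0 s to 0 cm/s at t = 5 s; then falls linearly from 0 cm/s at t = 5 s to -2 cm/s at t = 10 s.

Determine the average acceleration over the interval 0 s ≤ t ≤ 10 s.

Average acceleration = Δv/Δt = (-2 − -6)/(10 − 0) = 0.4 cm/s².

0.4 cm/s²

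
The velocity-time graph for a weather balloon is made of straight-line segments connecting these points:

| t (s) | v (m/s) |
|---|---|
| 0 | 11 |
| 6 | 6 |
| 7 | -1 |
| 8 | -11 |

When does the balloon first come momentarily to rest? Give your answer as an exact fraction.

v changes sign on 6–7 s (from 6 to -1); the graph is linear there, so v = 0 at t = 6 + (-6)·(7 − 6)/(-1 − 6) = 48/7 s.

t = 48/7 s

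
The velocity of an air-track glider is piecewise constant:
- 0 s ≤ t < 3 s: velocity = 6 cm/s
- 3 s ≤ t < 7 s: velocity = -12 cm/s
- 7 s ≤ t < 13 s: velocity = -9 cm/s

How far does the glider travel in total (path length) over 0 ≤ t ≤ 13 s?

Total distance travelled is ∫|v| dt — sum the magnitudes of each area piece.
0–3 s: |6| × 3 = 18 cm
3–7 s: |-12| × 4 = 48 cm
7–13 s: |-9| × 6 = 54 cm
Total distance = 120 cm

120 cm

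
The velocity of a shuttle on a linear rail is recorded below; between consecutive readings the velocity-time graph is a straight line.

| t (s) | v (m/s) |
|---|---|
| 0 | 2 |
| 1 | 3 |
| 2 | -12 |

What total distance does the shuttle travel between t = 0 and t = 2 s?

7.6 m

Total distance travelled is ∫|v| dt — sum the magnitudes of each area piece.
0–1 s: |½(2 + 3)(1)| = 2.5 m
1–2 s: v = 0 at t = 1.2 s; triangle areas 0.3 + 4.8 = 5.1 m
Total distance = 7.6 m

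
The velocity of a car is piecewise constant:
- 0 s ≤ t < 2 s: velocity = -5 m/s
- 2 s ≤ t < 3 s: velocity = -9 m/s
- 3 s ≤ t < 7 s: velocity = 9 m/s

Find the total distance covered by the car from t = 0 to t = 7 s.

Total distance travelled is ∫|v| dt — sum the magnitudes of each area piece.
0–2 s: |-5| × 2 = 10 m
2–3 s: |-9| × 1 = 9 m
3–7 s: |9| × 4 = 36 m
Total distance = 55 m

55 m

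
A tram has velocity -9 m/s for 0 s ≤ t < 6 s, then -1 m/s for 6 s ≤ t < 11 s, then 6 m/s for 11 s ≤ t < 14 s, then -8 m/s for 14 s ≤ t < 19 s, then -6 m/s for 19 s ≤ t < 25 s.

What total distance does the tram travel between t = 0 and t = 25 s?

153 m

Distance (not displacement) is the total path length: add the absolute areas under v-t.
0–6 s: |-9| × 6 = 54 m
6–11 s: |-1| × 5 = 5 m
11–14 s: |6| × 3 = 18 m
14–19 s: |-8| × 5 = 40 m
19–25 s: |-6| × 6 = 36 m
Total distance = 153 m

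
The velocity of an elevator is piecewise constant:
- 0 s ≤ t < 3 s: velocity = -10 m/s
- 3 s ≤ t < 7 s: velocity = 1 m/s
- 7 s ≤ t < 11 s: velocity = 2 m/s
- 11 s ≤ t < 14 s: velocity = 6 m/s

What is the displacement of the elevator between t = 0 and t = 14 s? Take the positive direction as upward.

0 m

Displacement is the signed area under the v-t curve.
0–3 s: -10 × 3 = -30 m
3–7 s: 1 × 4 = 4 m
7–11 s: 2 × 4 = 8 m
11–14 s: 6 × 3 = 18 m
Net displacement = 0 m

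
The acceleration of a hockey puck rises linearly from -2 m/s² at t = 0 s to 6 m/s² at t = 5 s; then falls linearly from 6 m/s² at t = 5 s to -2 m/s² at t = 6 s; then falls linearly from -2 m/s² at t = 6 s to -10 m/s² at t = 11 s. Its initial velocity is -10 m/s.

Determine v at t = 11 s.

-28 m/s

Δv equals the area under the a-t graph; then v = v₀ + Δv.
0–5 s: ½(-2 + 6)(5) = 10 m/s
5–6 s: ½(6 + -2)(1) = 2 m/s
6–11 s: ½(-2 + -10)(5) = -30 m/s
Δv = -18 m/s, so v(11) = -10 + (-18) = -28 m/s.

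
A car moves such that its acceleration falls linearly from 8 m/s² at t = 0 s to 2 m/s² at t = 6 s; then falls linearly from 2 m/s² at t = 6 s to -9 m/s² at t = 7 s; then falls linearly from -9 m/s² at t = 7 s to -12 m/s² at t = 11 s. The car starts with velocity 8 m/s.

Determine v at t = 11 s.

-7.5 m/s

Δv equals the area under the a-t graph; then v = v₀ + Δv.
0–6 s: ½(8 + 2)(6) = 30 m/s
6–7 s: ½(2 + -9)(1) = -3.5 m/s
7–11 s: ½(-9 + -12)(4) = -42 m/s
Δv = -15.5 m/s, so v(11) = 8 + (-15.5) = -7.5 m/s.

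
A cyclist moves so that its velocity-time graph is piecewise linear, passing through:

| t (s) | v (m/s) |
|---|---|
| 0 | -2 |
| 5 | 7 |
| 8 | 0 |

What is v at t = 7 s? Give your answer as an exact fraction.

On 5–8 s the graph is linear from 7 to 0 m/s: v(7) = 7 + (0 − 7)·(7 − 5)/(8 − 5) = 7/3 m/s.

7/3 m/s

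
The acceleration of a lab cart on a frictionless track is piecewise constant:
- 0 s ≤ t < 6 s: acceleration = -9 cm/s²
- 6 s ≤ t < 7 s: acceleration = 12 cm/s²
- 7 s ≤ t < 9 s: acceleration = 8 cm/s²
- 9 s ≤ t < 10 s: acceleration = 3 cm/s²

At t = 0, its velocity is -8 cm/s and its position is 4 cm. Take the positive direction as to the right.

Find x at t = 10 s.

On each constant-a segment, Δv = aΔt and Δx = v₀Δt + ½aΔt²; chain segment to segment.
0–6 s: v starts -8 cm/s; Δx = -8·6 + ½·-9·6² = -210 cm; v ends -62 cm/s.
6–7 s: v starts -62 cm/s; Δx = -62·1 + ½·12·1² = -56 cm; v ends -50 cm/s.
7–9 s: v starts -50 cm/s; Δx = -50·2 + ½·8·2² = -84 cm; v ends -34 cm/s.
9–10 s: v starts -34 cm/s; Δx = -34·1 + ½·3·1² = -32.5 cm; v ends -31 cm/s.
x(10) = 4 + Σ Δx = -378.5 cm.

-378.5 cm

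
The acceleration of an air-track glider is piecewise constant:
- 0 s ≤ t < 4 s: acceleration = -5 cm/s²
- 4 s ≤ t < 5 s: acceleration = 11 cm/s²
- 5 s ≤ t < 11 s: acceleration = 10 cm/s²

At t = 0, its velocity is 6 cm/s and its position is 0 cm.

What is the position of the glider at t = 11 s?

137.5 cm

On each constant-a segment, Δv = aΔt and Δx = v₀Δt + ½aΔt²; chain segment to segment.
0–4 s: v starts 6 cm/s; Δx = 6·4 + ½·-5·4² = -16 cm; v ends -14 cm/s.
4–5 s: v starts -14 cm/s; Δx = -14·1 + ½·11·1² = -8.5 cm; v ends -3 cm/s.
5–11 s: v starts -3 cm/s; Δx = -3·6 + ½·10·6² = 162 cm; v ends 57 cm/s.
x(11) = 0 + Σ Δx = 137.5 cm.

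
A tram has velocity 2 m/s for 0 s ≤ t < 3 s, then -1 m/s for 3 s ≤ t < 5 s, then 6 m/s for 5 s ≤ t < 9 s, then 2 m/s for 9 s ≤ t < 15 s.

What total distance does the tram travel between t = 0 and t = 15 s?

Total distance travelled is ∫|v| dt — sum the magnitudes of each area piece.
0–3 s: |2| × 3 = 6 m
3–5 s: |-1| × 2 = 2 m
5–9 s: |6| × 4 = 24 m
9–15 s: |2| × 6 = 12 m
Total distance = 44 m

44 m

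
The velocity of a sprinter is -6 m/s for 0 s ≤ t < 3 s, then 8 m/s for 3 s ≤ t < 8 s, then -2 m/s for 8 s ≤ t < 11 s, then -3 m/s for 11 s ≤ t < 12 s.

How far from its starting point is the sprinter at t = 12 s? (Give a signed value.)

Net displacement equals the area under the velocity-time graph (areas below the axis count negative).
0–3 s: -6 × 3 = -18 m
3–8 s: 8 × 5 = 40 m
8–11 s: -2 × 3 = -6 m
11–12 s: -3 × 1 = -3 m
Net displacement = 13 m

13 m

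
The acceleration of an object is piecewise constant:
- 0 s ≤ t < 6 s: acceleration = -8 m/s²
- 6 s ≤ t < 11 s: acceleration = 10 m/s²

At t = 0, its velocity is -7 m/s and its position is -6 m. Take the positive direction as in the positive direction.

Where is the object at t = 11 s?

On each constant-a segment, Δv = aΔt and Δx = v₀Δt + ½aΔt²; chain segment to segment.
0–6 s: v starts -7 m/s; Δx = -7·6 + ½·-8·6² = -186 m; v ends -55 m/s.
6–11 s: v starts -55 m/s; Δx = -55·5 + ½·10·5² = -150 m; v ends -5 m/s.
x(11) = -6 + Σ Δx = -342 m.

-342 m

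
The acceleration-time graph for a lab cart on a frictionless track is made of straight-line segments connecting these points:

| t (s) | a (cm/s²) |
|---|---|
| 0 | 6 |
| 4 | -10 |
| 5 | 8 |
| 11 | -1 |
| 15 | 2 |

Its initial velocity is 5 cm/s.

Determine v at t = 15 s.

19 cm/s

Δv equals the area under the a-t graph; then v = v₀ + Δv.
0–4 s: ½(6 + -10)(4) = -8 cm/s
4–5 s: ½(-10 + 8)(1) = -1 cm/s
5–11 s: ½(8 + -1)(6) = 21 cm/s
11–15 s: ½(-1 + 2)(4) = 2 cm/s
Δv = 14 cm/s, so v(15) = 5 + (14) = 19 cm/s.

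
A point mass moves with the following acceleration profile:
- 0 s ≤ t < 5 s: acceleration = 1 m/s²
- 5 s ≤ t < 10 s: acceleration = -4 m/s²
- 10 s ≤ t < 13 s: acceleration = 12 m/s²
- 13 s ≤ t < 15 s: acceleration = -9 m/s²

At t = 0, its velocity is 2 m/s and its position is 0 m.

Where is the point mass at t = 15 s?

50.5 m

On each constant-a segment, Δv = aΔt and Δx = v₀Δt + ½aΔt²; chain segment to segment.
0–5 s: v starts 2 m/s; Δx = 2·5 + ½·1·5² = 22.5 m; v ends 7 m/s.
5–10 s: v starts 7 m/s; Δx = 7·5 + ½·-4·5² = -15 m; v ends -13 m/s.
10–13 s: v starts -13 m/s; Δx = -13·3 + ½·12·3² = 15 m; v ends 23 m/s.
13–15 s: v starts 23 m/s; Δx = 23·2 + ½·-9·2² = 28 m; v ends 5 m/s.
x(15) = 0 + Σ Δx = 50.5 m.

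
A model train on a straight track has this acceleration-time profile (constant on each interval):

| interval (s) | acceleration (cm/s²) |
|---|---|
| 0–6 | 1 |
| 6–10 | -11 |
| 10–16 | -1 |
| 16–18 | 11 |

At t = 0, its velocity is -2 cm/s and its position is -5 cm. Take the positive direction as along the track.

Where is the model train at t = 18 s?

On each constant-a segment, Δv = aΔt and Δx = v₀Δt + ½aΔt²; chain segment to segment.
0–6 s: v starts -2 cm/s; Δx = -2·6 + ½·1·6² = 6 cm; v ends 4 cm/s.
6–10 s: v starts 4 cm/s; Δx = 4·4 + ½·-11·4² = -72 cm; v ends -40 cm/s.
10–16 s: v starts -40 cm/s; Δx = -40·6 + ½·-1·6² = -258 cm; v ends -46 cm/s.
16–18 s: v starts -46 cm/s; Δx = -46·2 + ½·11·2² = -70 cm; v ends -24 cm/s.
x(18) = -5 + Σ Δx = -399 cm.

-399 cm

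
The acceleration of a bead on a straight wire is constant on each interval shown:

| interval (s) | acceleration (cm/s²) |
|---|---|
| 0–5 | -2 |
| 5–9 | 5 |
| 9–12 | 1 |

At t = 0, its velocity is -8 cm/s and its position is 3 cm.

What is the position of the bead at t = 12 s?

-83.5 cm

On each constant-a segment, Δv = aΔt and Δx = v₀Δt + ½aΔt²; chain segment to segment.
0–5 s: v starts -8 cm/s; Δx = -8·5 + ½·-2·5² = -65 cm; v ends -18 cm/s.
5–9 s: v starts -18 cm/s; Δx = -18·4 + ½·5·4² = -32 cm; v ends 2 cm/s.
9–12 s: v starts 2 cm/s; Δx = 2·3 + ½·1·3² = 10.5 cm; v ends 5 cm/s.
x(12) = 3 + Σ Δx = -83.5 cm.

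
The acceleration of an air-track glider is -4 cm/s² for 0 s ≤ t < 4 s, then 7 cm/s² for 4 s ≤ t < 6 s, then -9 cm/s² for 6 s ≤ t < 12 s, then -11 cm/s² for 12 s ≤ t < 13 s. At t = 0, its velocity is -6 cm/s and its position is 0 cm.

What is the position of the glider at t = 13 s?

On each constant-a segment, Δv = aΔt and Δx = v₀Δt + ½aΔt²; chain segment to segment.
0–4 s: v starts -6 cm/s; Δx = -6·4 + ½·-4·4² = -56 cm; v ends -22 cm/s.
4–6 s: v starts -22 cm/s; Δx = -22·2 + ½·7·2² = -30 cm; v ends -8 cm/s.
6–12 s: v starts -8 cm/s; Δx = -8·6 + ½·-9·6² = -210 cm; v ends -62 cm/s.
12–13 s: v starts -62 cm/s; Δx = -62·1 + ½·-11·1² = -67.5 cm; v ends -73 cm/s.
x(13) = 0 + Σ Δx = -363.5 cm.

-363.5 cm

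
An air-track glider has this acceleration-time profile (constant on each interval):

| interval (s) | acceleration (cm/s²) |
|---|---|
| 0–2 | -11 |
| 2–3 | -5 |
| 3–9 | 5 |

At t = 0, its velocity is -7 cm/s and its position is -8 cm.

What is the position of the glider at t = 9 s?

-189.5 cm

On each constant-a segment, Δv = aΔt and Δx = v₀Δt + ½aΔt²; chain segment to segment.
0–2 s: v starts -7 cm/s; Δx = -7·2 + ½·-11·2² = -36 cm; v ends -29 cm/s.
2–3 s: v starts -29 cm/s; Δx = -29·1 + ½·-5·1² = -31.5 cm; v ends -34 cm/s.
3–9 s: v starts -34 cm/s; Δx = -34·6 + ½·5·6² = -114 cm; v ends -4 cm/s.
x(9) = -8 + Σ Δx = -189.5 cm.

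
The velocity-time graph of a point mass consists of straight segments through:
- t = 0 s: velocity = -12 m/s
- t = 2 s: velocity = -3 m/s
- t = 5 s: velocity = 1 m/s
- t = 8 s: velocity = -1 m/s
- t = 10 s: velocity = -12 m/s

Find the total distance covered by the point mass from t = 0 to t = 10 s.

33.25 m

Total distance travelled is ∫|v| dt — sum the magnitudes of each area piece.
0–2 s: |½(-12 + -3)(2)| = 15 m
2–5 s: v = 0 at t = 4.25 s; triangle areas 3.375 + 0.375 = 3.75 m
5–8 s: v = 0 at t = 6.5 s; triangle areas 0.75 + 0.75 = 1.5 m
8–10 s: |½(-1 + -12)(2)| = 13 m
Total distance = 33.25 m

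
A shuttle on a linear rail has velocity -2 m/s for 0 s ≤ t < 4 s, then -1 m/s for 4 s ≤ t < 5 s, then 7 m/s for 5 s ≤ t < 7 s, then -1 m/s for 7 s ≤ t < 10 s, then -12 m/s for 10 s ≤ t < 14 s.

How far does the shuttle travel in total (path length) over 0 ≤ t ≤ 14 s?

74 m

Distance (not displacement) is the total path length: add the absolute areas under v-t.
0–4 s: |-2| × 4 = 8 m
4–5 s: |-1| × 1 = 1 m
5–7 s: |7| × 2 = 14 m
7–10 s: |-1| × 3 = 3 m
10–14 s: |-12| × 4 = 48 m
Total distance = 74 m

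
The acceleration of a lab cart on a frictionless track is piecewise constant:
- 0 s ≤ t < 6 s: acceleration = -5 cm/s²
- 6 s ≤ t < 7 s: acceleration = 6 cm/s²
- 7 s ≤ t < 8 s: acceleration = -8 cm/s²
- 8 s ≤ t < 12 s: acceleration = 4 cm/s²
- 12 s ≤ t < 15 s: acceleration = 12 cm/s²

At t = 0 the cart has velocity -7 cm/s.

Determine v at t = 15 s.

13 cm/s

Δv equals the area under the a-t graph; then v = v₀ + Δv.
0–6 s: -5 × 6 = -30 cm/s
6–7 s: 6 × 1 = 6 cm/s
7–8 s: -8 × 1 = -8 cm/s
8–12 s: 4 × 4 = 16 cm/s
12–15 s: 12 × 3 = 36 cm/s
Δv = 20 cm/s, so v(15) = -7 + (20) = 13 cm/s.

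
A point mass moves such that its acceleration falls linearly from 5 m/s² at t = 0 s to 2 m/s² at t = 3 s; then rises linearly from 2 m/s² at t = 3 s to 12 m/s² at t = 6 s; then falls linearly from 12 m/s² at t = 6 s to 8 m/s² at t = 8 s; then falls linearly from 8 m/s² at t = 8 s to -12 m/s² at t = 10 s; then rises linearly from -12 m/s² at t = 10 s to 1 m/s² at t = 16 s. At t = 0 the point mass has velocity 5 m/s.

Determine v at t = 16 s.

Δv equals the area under the a-t graph; then v = v₀ + Δv.
0–3 s: ½(5 + 2)(3) = 10.5 m/s
3–6 s: ½(2 + 12)(3) = 21 m/s
6–8 s: ½(12 + 8)(2) = 20 m/s
8–10 s: ½(8 + -12)(2) = -4 m/s
10–16 s: ½(-12 + 1)(6) = -33 m/s
Δv = 14.5 m/s, so v(16) = 5 + (14.5) = 19.5 m/s.

19.5 m/s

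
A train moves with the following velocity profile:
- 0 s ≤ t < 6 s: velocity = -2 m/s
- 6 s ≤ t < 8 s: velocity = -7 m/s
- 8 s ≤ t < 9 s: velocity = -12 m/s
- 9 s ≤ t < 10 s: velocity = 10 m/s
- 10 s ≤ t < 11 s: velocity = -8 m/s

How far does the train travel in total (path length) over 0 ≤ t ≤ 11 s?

56 m

Distance (not displacement) is the total path length: add the absolute areas under v-t.
0–6 s: |-2| × 6 = 12 m
6–8 s: |-7| × 2 = 14 m
8–9 s: |-12| × 1 = 12 m
9–10 s: |10| × 1 = 10 m
10–11 s: |-8| × 1 = 8 m
Total distance = 56 m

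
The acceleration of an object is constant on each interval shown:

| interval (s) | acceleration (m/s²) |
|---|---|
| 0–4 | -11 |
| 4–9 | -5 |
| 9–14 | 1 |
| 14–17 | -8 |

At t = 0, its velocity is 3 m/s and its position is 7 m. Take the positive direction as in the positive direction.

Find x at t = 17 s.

On each constant-a segment, Δv = aΔt and Δx = v₀Δt + ½aΔt²; chain segment to segment.
0–4 s: v starts 3 m/s; Δx = 3·4 + ½·-11·4² = -76 m; v ends -41 m/s.
4–9 s: v starts -41 m/s; Δx = -41·5 + ½·-5·5² = -267.5 m; v ends -66 m/s.
9–14 s: v starts -66 m/s; Δx = -66·5 + ½·1·5² = -317.5 m; v ends -61 m/s.
14–17 s: v starts -61 m/s; Δx = -61·3 + ½·-8·3² = -219 m; v ends -85 m/s.
x(17) = 7 + Σ Δx = -873 m.

-873 m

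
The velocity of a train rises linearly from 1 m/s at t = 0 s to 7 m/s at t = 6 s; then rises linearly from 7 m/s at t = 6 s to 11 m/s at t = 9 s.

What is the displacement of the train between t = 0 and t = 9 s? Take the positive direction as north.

51 m

Net displacement equals the area under the velocity-time graph (areas below the axis count negative).
0–6 s: ½(1 + 7)(6) = 24 m
6–9 s: ½(7 + 11)(3) = 27 m
Net displacement = 51 m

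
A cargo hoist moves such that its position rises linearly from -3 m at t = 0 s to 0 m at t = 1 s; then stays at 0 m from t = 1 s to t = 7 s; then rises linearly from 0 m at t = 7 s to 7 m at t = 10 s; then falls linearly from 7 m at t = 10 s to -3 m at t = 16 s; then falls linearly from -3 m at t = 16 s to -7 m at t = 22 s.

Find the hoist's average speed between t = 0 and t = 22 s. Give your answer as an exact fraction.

Average speed = (total path length)/(elapsed time); on a piecewise-linear x-t graph the path length is Σ|Δx|.
0–1 s: |Δx| = |0 − -3| = 3 m
1–7 s: |Δx| = |0 − 0| = 0 m
7–10 s: |Δx| = |7 − 0| = 7 m
10–16 s: |Δx| = |-3 − 7| = 10 m
16–22 s: |Δx| = |-7 − -3| = 4 m
Total path = 24 m; average speed = 24/22 = 12/11 m/s.

12/11 m/s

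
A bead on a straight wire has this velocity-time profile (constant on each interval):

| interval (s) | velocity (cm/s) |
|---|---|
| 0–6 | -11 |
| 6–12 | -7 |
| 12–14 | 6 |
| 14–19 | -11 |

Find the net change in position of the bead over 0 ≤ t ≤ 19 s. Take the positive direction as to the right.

Displacement is the signed area under the v-t curve.
0–6 s: -11 × 6 = -66 cm
6–12 s: -7 × 6 = -42 cm
12–14 s: 6 × 2 = 12 cm
14–19 s: -11 × 5 = -55 cm
Net displacement = -151 cm

-151 cm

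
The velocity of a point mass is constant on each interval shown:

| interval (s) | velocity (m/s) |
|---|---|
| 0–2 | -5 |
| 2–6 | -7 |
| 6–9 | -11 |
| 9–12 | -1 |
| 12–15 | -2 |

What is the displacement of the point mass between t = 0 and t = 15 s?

Net displacement equals the area under the velocity-time graph (areas below the axis count negative).
0–2 s: -5 × 2 = -10 m
2–6 s: -7 × 4 = -28 m
6–9 s: -11 × 3 = -33 m
9–12 s: -1 × 3 = -3 m
12–15 s: -2 × 3 = -6 m
Net displacement = -80 m

-80 m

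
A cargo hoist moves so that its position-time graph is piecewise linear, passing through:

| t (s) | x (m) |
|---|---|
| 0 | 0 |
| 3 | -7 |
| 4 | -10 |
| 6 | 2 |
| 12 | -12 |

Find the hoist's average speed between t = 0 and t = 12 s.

3 m/s

Average speed = (total path length)/(elapsed time); on a piecewise-linear x-t graph the path length is Σ|Δx|.
0–3 s: |Δx| = |-7 − 0| = 7 m
3–4 s: |Δx| = |-10 − -7| = 3 m
4–6 s: |Δx| = |2 − -10| = 12 m
6–12 s: |Δx| = |-12 − 2| = 14 m
Total path = 36 m; average speed = 36/12 = 3 m/s.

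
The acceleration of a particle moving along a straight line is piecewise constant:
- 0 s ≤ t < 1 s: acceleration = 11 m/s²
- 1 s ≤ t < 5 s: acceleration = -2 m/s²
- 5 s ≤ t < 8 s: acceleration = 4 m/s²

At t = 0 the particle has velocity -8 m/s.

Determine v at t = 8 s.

7 m/s

Δv equals the area under the a-t graph; then v = v₀ + Δv.
0–1 s: 11 × 1 = 11 m/s
1–5 s: -2 × 4 = -8 m/s
5–8 s: 4 × 3 = 12 m/s
Δv = 15 m/s, so v(8) = -8 + (15) = 7 m/s.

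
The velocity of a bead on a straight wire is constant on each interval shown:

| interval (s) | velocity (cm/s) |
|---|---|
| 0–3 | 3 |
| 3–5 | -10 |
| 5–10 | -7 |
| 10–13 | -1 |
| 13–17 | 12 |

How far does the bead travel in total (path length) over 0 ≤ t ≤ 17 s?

115 cm

Total distance travelled is ∫|v| dt — sum the magnitudes of each area piece.
0–3 s: |3| × 3 = 9 cm
3–5 s: |-10| × 2 = 20 cm
5–10 s: |-7| × 5 = 35 cm
10–13 s: |-1| × 3 = 3 cm
13–17 s: |12| × 4 = 48 cm
Total distance = 115 cm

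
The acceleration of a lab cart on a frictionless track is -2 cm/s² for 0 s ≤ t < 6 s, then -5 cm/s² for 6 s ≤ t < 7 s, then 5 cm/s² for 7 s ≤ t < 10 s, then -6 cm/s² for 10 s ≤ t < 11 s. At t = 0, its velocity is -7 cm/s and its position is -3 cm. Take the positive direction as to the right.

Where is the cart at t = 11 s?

On each constant-a segment, Δv = aΔt and Δx = v₀Δt + ½aΔt²; chain segment to segment.
0–6 s: v starts -7 cm/s; Δx = -7·6 + ½·-2·6² = -78 cm; v ends -19 cm/s.
6–7 s: v starts -19 cm/s; Δx = -19·1 + ½·-5·1² = -21.5 cm; v ends -24 cm/s.
7–10 s: v starts -24 cm/s; Δx = -24·3 + ½·5·3² = -49.5 cm; v ends -9 cm/s.
10–11 s: v starts -9 cm/s; Δx = -9·1 + ½·-6·1² = -12 cm; v ends -15 cm/s.
x(11) = -3 + Σ Δx = -164 cm.

-164 cm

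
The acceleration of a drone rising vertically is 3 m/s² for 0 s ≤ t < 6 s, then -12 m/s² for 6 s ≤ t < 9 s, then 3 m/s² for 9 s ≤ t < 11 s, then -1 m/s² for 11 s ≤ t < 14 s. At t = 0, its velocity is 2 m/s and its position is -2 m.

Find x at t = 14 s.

9.5 m

On each constant-a segment, Δv = aΔt and Δx = v₀Δt + ½aΔt²; chain segment to segment.
0–6 s: v starts 2 m/s; Δx = 2·6 + ½·3·6² = 66 m; v ends 20 m/s.
6–9 s: v starts 20 m/s; Δx = 20·3 + ½·-12·3² = 6 m; v ends -16 m/s.
9–11 s: v starts -16 m/s; Δx = -16·2 + ½·3·2² = -26 m; v ends -10 m/s.
11–14 s: v starts -10 m/s; Δx = -10·3 + ½·-1·3² = -34.5 m; v ends -13 m/s.
x(14) = -2 + Σ Δx = 9.5 m.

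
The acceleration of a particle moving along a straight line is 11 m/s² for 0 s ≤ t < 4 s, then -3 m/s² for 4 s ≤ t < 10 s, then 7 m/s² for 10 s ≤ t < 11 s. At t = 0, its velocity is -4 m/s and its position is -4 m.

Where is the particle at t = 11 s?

On each constant-a segment, Δv = aΔt and Δx = v₀Δt + ½aΔt²; chain segment to segment.
0–4 s: v starts -4 m/s; Δx = -4·4 + ½·11·4² = 72 m; v ends 40 m/s.
4–10 s: v starts 40 m/s; Δx = 40·6 + ½·-3·6² = 186 m; v ends 22 m/s.
10–11 s: v starts 22 m/s; Δx = 22·1 + ½·7·1² = 25.5 m; v ends 29 m/s.
x(11) = -4 + Σ Δx = 279.5 m.

279.5 m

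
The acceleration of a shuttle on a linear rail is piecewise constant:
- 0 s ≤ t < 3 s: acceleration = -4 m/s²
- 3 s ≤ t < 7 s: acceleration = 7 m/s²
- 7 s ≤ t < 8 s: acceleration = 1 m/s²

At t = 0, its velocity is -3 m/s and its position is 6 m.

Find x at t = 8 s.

On each constant-a segment, Δv = aΔt and Δx = v₀Δt + ½aΔt²; chain segment to segment.
0–3 s: v starts -3 m/s; Δx = -3·3 + ½·-4·3² = -27 m; v ends -15 m/s.
3–7 s: v starts -15 m/s; Δx = -15·4 + ½·7·4² = -4 m; v ends 13 m/s.
7–8 s: v starts 13 m/s; Δx = 13·1 + ½·1·1² = 13.5 m; v ends 14 m/s.
x(8) = 6 + Σ Δx = -11.5 m.

-11.5 m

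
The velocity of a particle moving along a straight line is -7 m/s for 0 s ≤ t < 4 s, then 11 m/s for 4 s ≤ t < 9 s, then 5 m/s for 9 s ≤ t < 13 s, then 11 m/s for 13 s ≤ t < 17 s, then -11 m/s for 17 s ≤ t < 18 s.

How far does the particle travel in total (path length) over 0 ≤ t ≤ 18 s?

158 m

Total distance travelled is ∫|v| dt — sum the magnitudes of each area piece.
0–4 s: |-7| × 4 = 28 m
4–9 s: |11| × 5 = 55 m
9–13 s: |5| × 4 = 20 m
13–17 s: |11| × 4 = 44 m
17–18 s: |-11| × 1 = 11 m
Total distance = 158 m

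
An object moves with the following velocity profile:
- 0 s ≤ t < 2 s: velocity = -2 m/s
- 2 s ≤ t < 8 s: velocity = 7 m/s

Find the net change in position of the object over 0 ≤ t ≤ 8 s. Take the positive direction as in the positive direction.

38 m

Displacement is the signed area under the v-t curve.
0–2 s: -2 × 2 = -4 m
2–8 s: 7 × 6 = 42 m
Net displacement = 38 m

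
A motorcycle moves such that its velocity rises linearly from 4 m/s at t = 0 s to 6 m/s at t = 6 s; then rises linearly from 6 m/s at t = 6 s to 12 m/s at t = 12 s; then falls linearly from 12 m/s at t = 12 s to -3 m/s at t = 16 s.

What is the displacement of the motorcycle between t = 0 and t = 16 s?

102 m

Displacement is the signed area under the v-t curve.
0–6 s: ½(4 + 6)(6) = 30 m
6–12 s: ½(6 + 12)(6) = 54 m
12–16 s: ½(12 + -3)(4) = 18 m
Net displacement = 102 m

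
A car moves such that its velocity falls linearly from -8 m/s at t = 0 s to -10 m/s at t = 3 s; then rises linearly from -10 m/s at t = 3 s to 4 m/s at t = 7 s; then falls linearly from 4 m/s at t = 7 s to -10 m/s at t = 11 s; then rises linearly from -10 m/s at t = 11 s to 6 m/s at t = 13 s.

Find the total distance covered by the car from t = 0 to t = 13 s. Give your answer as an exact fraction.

Distance (not displacement) is the total path length: add the absolute areas under v-t.
0–3 s: |½(-8 + -10)(3)| = 27 m
3–7 s: v = 0 at t = 41/7 s; triangle areas 100/7 + 16/7 = 116/7 m
7–11 s: v = 0 at t = 57/7 s; triangle areas 16/7 + 100/7 = 116/7 m
11–13 s: v = 0 at t = 12.25 s; triangle areas 6.25 + 2.25 = 8.5 m
Total distance = 961/14 m

961/14 m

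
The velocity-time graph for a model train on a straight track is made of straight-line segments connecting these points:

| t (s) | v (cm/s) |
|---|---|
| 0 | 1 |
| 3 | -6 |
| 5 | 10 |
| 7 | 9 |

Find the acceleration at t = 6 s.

-0.5 cm/s²

Acceleration is the slope of the v-t graph on 5–7 s: (9 − 10)/(7 − 5) = -0.5 cm/s².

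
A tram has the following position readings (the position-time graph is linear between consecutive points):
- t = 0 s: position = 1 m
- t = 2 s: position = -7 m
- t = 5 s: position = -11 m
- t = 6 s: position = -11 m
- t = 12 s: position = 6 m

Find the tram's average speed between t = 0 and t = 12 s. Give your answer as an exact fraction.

Average speed = (total path length)/(elapsed time); on a piecewise-linear x-t graph the path length is Σ|Δx|.
0–2 s: |Δx| = |-7 − 1| = 8 m
2–5 s: |Δx| = |-11 − -7| = 4 m
5–6 s: |Δx| = |-11 − -11| = 0 m
6–12 s: |Δx| = |6 − -11| = 17 m
Total path = 29 m; average speed = 29/12 = 29/12 m/s.

29/12 m/s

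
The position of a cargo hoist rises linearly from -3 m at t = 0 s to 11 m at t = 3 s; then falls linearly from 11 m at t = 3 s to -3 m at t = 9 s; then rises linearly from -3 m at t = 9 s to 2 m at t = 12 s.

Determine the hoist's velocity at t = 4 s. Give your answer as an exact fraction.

-7/3 m/s

Velocity is the slope of the x-t graph on 3–9 s: (-3 − 11)/(9 − 3) = -7/3 m/s.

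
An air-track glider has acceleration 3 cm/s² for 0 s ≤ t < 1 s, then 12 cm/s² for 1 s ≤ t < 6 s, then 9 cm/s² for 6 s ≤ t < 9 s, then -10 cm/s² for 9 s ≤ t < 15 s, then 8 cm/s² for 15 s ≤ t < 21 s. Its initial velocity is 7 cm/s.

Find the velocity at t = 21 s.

85 cm/s

Δv equals the area under the a-t graph; then v = v₀ + Δv.
0–1 s: 3 × 1 = 3 cm/s
1–6 s: 12 × 5 = 60 cm/s
6–9 s: 9 × 3 = 27 cm/s
9–15 s: -10 × 6 = -60 cm/s
15–21 s: 8 × 6 = 48 cm/s
Δv = 78 cm/s, so v(21) = 7 + (78) = 85 cm/s.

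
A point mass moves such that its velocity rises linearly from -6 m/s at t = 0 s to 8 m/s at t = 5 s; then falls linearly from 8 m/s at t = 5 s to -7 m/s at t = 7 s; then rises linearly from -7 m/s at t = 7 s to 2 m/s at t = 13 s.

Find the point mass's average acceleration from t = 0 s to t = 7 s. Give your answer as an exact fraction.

-1/7 m/s²

Average acceleration = Δv/Δt = (-7 − -6)/(7 − 0) = -1/7 m/s².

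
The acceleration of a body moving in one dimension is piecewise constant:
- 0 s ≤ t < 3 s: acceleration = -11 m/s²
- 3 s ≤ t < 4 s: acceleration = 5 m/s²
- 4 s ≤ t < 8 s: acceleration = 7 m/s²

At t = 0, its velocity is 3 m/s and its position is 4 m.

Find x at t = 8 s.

On each constant-a segment, Δv = aΔt and Δx = v₀Δt + ½aΔt²; chain segment to segment.
0–3 s: v starts 3 m/s; Δx = 3·3 + ½·-11·3² = -40.5 m; v ends -30 m/s.
3–4 s: v starts -30 m/s; Δx = -30·1 + ½·5·1² = -27.5 m; v ends -25 m/s.
4–8 s: v starts -25 m/s; Δx = -25·4 + ½·7·4² = -44 m; v ends 3 m/s.
x(8) = 4 + Σ Δx = -108 m.

-108 m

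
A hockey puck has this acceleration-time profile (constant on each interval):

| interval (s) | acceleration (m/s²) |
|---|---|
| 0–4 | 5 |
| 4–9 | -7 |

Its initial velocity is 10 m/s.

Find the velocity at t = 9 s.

-5 m/s

Δv equals the area under the a-t graph; then v = v₀ + Δv.
0–4 s: 5 × 4 = 20 m/s
4–9 s: -7 × 5 = -35 m/s
Δv = -15 m/s, so v(9) = 10 + (-15) = -5 m/s.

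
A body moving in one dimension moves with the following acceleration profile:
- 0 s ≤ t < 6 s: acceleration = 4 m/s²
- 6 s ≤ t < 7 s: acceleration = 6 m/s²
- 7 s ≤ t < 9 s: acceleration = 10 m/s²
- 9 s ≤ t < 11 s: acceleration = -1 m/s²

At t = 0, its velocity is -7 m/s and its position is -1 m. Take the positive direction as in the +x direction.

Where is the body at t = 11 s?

On each constant-a segment, Δv = aΔt and Δx = v₀Δt + ½aΔt²; chain segment to segment.
0–6 s: v starts -7 m/s; Δx = -7·6 + ½·4·6² = 30 m; v ends 17 m/s.
6–7 s: v starts 17 m/s; Δx = 17·1 + ½·6·1² = 20 m; v ends 23 m/s.
7–9 s: v starts 23 m/s; Δx = 23·2 + ½·10·2² = 66 m; v ends 43 m/s.
9–11 s: v starts 43 m/s; Δx = 43·2 + ½·-1·2² = 84 m; v ends 41 m/s.
x(11) = -1 + Σ Δx = 199 m.

199 m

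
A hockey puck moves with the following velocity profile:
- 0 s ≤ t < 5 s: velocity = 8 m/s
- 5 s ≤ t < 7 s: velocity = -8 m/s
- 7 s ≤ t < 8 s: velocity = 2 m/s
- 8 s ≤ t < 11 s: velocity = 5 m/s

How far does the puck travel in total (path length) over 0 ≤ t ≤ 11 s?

73 m

Total distance travelled is ∫|v| dt — sum the magnitudes of each area piece.
0–5 s: |8| × 5 = 40 m
5–7 s: |-8| × 2 = 16 m
7–8 s: |2| × 1 = 2 m
8–11 s: |5| × 3 = 15 m
Total distance = 73 m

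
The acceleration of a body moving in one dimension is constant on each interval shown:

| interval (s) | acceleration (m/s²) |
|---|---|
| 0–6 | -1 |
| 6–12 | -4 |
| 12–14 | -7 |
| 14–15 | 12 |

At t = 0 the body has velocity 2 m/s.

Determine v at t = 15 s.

Δv equals the area under the a-t graph; then v = v₀ + Δv.
0–6 s: -1 × 6 = -6 m/s
6–12 s: -4 × 6 = -24 m/s
12–14 s: -7 × 2 = -14 m/s
14–15 s: 12 × 1 = 12 m/s
Δv = -32 m/s, so v(15) = 2 + (-32) = -30 m/s.

-30 m/s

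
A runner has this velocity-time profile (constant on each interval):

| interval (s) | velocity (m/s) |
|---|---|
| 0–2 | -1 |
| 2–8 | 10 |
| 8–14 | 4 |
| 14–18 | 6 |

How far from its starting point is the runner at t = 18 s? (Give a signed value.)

106 m

Net displacement equals the area under the velocity-time graph (areas below the axis count negative).
0–2 s: -1 × 2 = -2 m
2–8 s: 10 × 6 = 60 m
8–14 s: 4 × 6 = 24 m
14–18 s: 6 × 4 = 24 m
Net displacement = 106 m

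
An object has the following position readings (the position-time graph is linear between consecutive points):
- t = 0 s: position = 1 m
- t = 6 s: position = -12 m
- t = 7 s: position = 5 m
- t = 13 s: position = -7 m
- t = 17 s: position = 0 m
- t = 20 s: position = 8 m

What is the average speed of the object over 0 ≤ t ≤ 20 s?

Average speed = (total path length)/(elapsed time); on a piecewise-linear x-t graph the path length is Σ|Δx|.
0–6 s: |Δx| = |-12 − 1| = 13 m
6–7 s: |Δx| = |5 − -12| = 17 m
7–13 s: |Δx| = |-7 − 5| = 12 m
13–17 s: |Δx| = |0 − -7| = 7 m
17–20 s: |Δx| = |8 − 0| = 8 m
Total path = 57 m; average speed = 57/20 = 2.85 m/s.

2.85 m/s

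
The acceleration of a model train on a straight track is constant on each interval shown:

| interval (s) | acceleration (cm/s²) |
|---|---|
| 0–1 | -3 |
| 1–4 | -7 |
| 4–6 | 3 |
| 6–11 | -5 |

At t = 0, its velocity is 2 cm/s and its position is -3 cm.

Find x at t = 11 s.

On each constant-a segment, Δv = aΔt and Δx = v₀Δt + ½aΔt²; chain segment to segment.
0–1 s: v starts 2 cm/s; Δx = 2·1 + ½·-3·1² = 0.5 cm; v ends -1 cm/s.
1–4 s: v starts -1 cm/s; Δx = -1·3 + ½·-7·3² = -34.5 cm; v ends -22 cm/s.
4–6 s: v starts -22 cm/s; Δx = -22·2 + ½·3·2² = -38 cm; v ends -16 cm/s.
6–11 s: v starts -16 cm/s; Δx = -16·5 + ½·-5·5² = -142.5 cm; v ends -41 cm/s.
x(11) = -3 + Σ Δx = -217.5 cm.

-217.5 cm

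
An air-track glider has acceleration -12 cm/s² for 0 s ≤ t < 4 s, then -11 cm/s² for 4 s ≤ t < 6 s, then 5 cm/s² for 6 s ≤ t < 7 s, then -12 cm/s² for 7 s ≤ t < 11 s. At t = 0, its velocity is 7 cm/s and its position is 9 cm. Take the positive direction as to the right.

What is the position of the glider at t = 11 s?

On each constant-a segment, Δv = aΔt and Δx = v₀Δt + ½aΔt²; chain segment to segment.
0–4 s: v starts 7 cm/s; Δx = 7·4 + ½·-12·4² = -68 cm; v ends -41 cm/s.
4–6 s: v starts -41 cm/s; Δx = -41·2 + ½·-11·2² = -104 cm; v ends -63 cm/s.
6–7 s: v starts -63 cm/s; Δx = -63·1 + ½·5·1² = -60.5 cm; v ends -58 cm/s.
7–11 s: v starts -58 cm/s; Δx = -58·4 + ½·-12·4² = -328 cm; v ends -106 cm/s.
x(11) = 9 + Σ Δx = -551.5 cm.

-551.5 cm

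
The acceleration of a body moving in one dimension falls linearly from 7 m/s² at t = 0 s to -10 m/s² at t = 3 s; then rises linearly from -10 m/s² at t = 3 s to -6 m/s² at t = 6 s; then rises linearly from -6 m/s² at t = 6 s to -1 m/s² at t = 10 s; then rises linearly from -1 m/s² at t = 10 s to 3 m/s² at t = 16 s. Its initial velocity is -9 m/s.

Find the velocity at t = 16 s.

-45.5 m/s

Δv equals the area under the a-t graph; then v = v₀ + Δv.
0–3 s: ½(7 + -10)(3) = -4.5 m/s
3–6 s: ½(-10 + -6)(3) = -24 m/s
6–10 s: ½(-6 + -1)(4) = -14 m/s
10–16 s: ½(-1 + 3)(6) = 6 m/s
Δv = -36.5 m/s, so v(16) = -9 + (-36.5) = -45.5 m/s.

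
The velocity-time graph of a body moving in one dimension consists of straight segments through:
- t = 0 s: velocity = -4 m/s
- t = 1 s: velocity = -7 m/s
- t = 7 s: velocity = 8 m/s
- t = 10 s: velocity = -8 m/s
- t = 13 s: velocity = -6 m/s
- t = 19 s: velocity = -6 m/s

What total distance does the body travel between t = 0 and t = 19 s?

97.1 m

Distance (not displacement) is the total path length: add the absolute areas under v-t.
0–1 s: |½(-4 + -7)(1)| = 5.5 m
1–7 s: v = 0 at t = 3.8 s; triangle areas 9.8 + 12.8 = 22.6 m
7–10 s: v = 0 at t = 8.5 s; triangle areas 6 + 6 = 12 m
10–13 s: |½(-8 + -6)(3)| = 21 m
13–19 s: |-6| × 6 = 36 m
Total distance = 97.1 m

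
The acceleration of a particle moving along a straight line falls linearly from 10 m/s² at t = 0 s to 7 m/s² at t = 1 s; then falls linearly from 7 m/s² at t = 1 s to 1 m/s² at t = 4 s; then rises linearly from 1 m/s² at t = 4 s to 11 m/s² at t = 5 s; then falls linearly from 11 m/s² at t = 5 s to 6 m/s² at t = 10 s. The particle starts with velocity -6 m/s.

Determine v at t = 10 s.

Δv equals the area under the a-t graph; then v = v₀ + Δv.
0–1 s: ½(10 + 7)(1) = 8.5 m/s
1–4 s: ½(7 + 1)(3) = 12 m/s
4–5 s: ½(1 + 11)(1) = 6 m/s
5–10 s: ½(11 + 6)(5) = 42.5 m/s
Δv = 69 m/s, so v(10) = -6 + (69) = 63 m/s.

63 m/s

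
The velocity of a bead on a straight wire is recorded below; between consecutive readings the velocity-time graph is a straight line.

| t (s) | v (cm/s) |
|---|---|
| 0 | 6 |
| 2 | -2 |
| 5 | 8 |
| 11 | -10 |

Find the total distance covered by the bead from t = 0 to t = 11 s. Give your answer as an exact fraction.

638/15 cm

Distance (not displacement) is the total path length: add the absolute areas under v-t.
0–2 s: v = 0 at t = 1.5 s; triangle areas 4.5 + 0.5 = 5 cm
2–5 s: v = 0 at t = 2.6 s; triangle areas 0.6 + 9.6 = 10.2 cm
5–11 s: v = 0 at t = 23/3 s; triangle areas 32/3 + 50/3 = 82/3 cm
Total distance = 638/15 cm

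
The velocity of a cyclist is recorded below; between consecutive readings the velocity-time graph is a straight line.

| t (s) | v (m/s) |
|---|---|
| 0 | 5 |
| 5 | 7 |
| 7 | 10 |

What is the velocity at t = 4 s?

6.6 m/s

On 0–5 s the graph is linear from 5 to 7 m/s: v(4) = 5 + (7 − 5)·(4 − 0)/(5 − 0) = 6.6 m/s.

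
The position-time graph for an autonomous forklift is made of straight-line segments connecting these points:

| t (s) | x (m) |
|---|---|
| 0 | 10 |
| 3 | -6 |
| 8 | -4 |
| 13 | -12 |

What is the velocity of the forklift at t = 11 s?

-1.6 m/s

Velocity is the slope of the x-t graph on 8–13 s: (-12 − -4)/(13 − 8) = -1.6 m/s.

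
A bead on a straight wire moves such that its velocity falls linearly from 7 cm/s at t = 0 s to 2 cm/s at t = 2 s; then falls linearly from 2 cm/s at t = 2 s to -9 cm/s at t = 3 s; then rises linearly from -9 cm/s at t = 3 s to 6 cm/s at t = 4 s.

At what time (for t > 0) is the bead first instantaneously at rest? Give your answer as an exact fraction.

t = 24/11 s

v changes sign on 2–3 s (from 2 to -9); the graph is linear there, so v = 0 at t = 2 + (-2)·(3 − 2)/(-9 − 2) = 24/11 s.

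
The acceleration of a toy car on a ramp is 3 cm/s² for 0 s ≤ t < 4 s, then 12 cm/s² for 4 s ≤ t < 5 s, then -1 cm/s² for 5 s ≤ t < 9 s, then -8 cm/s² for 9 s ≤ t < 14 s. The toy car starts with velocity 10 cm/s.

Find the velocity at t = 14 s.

Δv equals the area under the a-t graph; then v = v₀ + Δv.
0–4 s: 3 × 4 = 12 cm/s
4–5 s: 12 × 1 = 12 cm/s
5–9 s: -1 × 4 = -4 cm/s
9–14 s: -8 × 5 = -40 cm/s
Δv = -20 cm/s, so v(14) = 10 + (-20) = -10 cm/s.

-10 cm/s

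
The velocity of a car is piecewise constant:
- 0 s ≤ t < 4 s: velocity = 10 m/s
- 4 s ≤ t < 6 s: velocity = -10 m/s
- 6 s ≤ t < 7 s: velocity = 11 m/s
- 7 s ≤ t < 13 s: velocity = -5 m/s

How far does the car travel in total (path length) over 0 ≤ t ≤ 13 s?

101 m

Distance (not displacement) is the total path length: add the absolute areas under v-t.
0–4 s: |10| × 4 = 40 m
4–6 s: |-10| × 2 = 20 m
6–7 s: |11| × 1 = 11 m
7–13 s: |-5| × 6 = 30 m
Total distance = 101 m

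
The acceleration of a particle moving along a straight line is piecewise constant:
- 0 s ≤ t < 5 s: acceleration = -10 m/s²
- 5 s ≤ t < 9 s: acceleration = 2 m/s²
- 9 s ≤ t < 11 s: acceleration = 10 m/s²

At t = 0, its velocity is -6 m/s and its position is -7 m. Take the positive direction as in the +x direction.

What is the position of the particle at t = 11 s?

-446 m

On each constant-a segment, Δv = aΔt and Δx = v₀Δt + ½aΔt²; chain segment to segment.
0–5 s: v starts -6 m/s; Δx = -6·5 + ½·-10·5² = -155 m; v ends -56 m/s.
5–9 s: v starts -56 m/s; Δx = -56·4 + ½·2·4² = -208 m; v ends -48 m/s.
9–11 s: v starts -48 m/s; Δx = -48·2 + ½·10·2² = -76 m; v ends -28 m/s.
x(11) = -7 + Σ Δx = -446 m.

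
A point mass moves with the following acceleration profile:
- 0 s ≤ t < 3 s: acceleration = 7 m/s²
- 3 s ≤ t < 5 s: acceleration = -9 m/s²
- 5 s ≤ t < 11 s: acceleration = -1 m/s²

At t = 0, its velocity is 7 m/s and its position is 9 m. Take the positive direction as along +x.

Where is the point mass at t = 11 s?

141.5 m

On each constant-a segment, Δv = aΔt and Δx = v₀Δt + ½aΔt²; chain segment to segment.
0–3 s: v starts 7 m/s; Δx = 7·3 + ½·7·3² = 52.5 m; v ends 28 m/s.
3–5 s: v starts 28 m/s; Δx = 28·2 + ½·-9·2² = 38 m; v ends 10 m/s.
5–11 s: v starts 10 m/s; Δx = 10·6 + ½·-1·6² = 42 m; v ends 4 m/s.
x(11) = 9 + Σ Δx = 141.5 m.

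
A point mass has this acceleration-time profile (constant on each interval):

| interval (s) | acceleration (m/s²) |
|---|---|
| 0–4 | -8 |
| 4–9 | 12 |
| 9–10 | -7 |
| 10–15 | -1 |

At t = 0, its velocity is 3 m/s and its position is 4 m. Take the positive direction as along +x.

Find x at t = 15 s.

On each constant-a segment, Δv = aΔt and Δx = v₀Δt + ½aΔt²; chain segment to segment.
0–4 s: v starts 3 m/s; Δx = 3·4 + ½·-8·4² = -52 m; v ends -29 m/s.
4–9 s: v starts -29 m/s; Δx = -29·5 + ½·12·5² = 5 m; v ends 31 m/s.
9–10 s: v starts 31 m/s; Δx = 31·1 + ½·-7·1² = 27.5 m; v ends 24 m/s.
10–15 s: v starts 24 m/s; Δx = 24·5 + ½·-1·5² = 107.5 m; v ends 19 m/s.
x(15) = 4 + Σ Δx = 92 m.

92 m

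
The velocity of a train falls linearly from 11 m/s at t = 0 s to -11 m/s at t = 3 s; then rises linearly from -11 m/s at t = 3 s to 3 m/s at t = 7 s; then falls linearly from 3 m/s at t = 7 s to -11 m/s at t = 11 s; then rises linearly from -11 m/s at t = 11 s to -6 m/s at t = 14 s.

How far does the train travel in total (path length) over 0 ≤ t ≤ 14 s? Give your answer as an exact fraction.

Total distance travelled is ∫|v| dt — sum the magnitudes of each area piece.
0–3 s: v = 0 at t = 1.5 s; triangle areas 8.25 + 8.25 = 16.5 m
3–7 s: v = 0 at t = 43/7 s; triangle areas 121/7 + 9/7 = 130/7 m
7–11 s: v = 0 at t = 55/7 s; triangle areas 9/7 + 121/7 = 130/7 m
11–14 s: |½(-11 + -6)(3)| = 25.5 m
Total distance = 554/7 m

554/7 m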